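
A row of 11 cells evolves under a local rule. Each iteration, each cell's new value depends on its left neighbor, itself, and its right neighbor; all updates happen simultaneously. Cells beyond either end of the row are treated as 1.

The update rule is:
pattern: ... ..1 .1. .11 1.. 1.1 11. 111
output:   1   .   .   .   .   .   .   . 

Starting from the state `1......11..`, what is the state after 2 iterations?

.......111.

..1111.....
.......111.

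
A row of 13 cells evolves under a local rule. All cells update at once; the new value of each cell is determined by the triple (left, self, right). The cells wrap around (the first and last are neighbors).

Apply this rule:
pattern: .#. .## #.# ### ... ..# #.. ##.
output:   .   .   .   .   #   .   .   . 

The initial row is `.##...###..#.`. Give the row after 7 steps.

....#........

....#........
###...#######
....#........  (repeats step 1; period 2)
step 7: ....#........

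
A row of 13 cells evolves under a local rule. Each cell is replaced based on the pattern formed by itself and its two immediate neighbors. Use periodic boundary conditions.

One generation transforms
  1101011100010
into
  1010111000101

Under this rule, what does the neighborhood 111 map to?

1

At position 6 the neighborhood is 111; the next row has 1 there.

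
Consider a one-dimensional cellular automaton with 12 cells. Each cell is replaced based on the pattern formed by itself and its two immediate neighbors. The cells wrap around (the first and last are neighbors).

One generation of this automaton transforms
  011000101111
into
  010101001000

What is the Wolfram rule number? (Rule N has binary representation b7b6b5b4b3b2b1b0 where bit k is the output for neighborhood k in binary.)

position 9: 111 → 0  (bit 7 = 0)
position 2: 110 → 0  (bit 6 = 0)
position 0: 101 → 0  (bit 5 = 0)
position 3: 100 → 1  (bit 4 = 1)
position 1: 011 → 1  (bit 3 = 1)
position 6: 010 → 0  (bit 2 = 0)
position 5: 001 → 1  (bit 1 = 1)
position 4: 000 → 0  (bit 0 = 0)
bits b7..b0 = 00011010 = 26

26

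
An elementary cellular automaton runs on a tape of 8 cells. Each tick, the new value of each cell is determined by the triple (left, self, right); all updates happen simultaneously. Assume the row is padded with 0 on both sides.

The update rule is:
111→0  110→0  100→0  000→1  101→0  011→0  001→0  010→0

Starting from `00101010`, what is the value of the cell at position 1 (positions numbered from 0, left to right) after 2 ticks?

0

10000000
00111111
position 1 holds 0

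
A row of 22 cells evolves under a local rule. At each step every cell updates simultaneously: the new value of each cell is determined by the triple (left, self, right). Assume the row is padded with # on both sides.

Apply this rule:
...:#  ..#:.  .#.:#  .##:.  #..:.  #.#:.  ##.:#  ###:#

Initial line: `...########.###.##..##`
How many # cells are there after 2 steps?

.#..#######..##..#...#
.#...######...#..#.#..
count of #: 10

10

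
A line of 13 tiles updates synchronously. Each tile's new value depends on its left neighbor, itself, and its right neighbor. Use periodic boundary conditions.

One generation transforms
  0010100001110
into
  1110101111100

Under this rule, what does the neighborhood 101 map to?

At position 3 the neighborhood is 101; the next row has 0 there.

0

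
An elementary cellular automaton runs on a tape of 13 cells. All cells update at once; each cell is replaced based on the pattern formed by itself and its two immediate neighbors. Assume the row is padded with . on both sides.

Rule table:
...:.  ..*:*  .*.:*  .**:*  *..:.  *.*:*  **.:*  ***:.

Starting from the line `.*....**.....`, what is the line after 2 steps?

step 1: **...***.....
step 2: **..**.*.....

**..**.*.....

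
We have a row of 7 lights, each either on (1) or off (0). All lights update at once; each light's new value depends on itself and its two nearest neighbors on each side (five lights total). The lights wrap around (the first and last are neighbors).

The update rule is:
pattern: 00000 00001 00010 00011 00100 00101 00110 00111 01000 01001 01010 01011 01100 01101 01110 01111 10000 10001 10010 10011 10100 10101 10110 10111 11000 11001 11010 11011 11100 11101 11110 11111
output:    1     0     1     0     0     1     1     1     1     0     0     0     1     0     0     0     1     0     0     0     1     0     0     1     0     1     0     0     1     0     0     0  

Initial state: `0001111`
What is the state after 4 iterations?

0001001
1010000
1011101
0010000

0010000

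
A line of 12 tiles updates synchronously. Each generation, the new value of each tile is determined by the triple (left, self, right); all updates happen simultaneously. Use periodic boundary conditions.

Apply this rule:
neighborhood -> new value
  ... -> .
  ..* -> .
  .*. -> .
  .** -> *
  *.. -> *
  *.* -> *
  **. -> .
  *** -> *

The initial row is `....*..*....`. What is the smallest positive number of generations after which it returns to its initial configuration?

.....*..*...
......*..*..
.......*..*.
........*..*
*........*..
.*........*.
..*........*
*..*........
.*..*.......
..*..*......
...*..*.....
....*..*....

12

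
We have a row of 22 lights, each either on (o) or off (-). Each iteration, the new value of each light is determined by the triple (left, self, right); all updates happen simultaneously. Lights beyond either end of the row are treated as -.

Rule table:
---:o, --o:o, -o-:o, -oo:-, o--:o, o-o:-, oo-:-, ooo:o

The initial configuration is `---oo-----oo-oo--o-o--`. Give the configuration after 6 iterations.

----ooooo-oooooooo---o

iteration 1: ooo--ooooo-----ooo-ooo
iteration 2: -o-oo-ooo-ooooo-o---o-
iteration 3: oo-----o---ooo--oooooo
iteration 4: --ooooooooo-o-oo-oooo-
iteration 5: oo-ooooooo--o-----oo-o
iteration 6: ----ooooo-oooooooo---o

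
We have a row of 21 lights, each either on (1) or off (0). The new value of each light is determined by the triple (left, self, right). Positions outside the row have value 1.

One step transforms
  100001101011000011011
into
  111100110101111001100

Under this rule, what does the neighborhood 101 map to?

At position 7 the neighborhood is 101; the next row has 1 there.

1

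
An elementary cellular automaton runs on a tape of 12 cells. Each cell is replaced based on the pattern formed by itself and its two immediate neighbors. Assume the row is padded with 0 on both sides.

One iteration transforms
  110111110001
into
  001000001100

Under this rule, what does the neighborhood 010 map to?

At position 11 the neighborhood is 010; the next row has 0 there.

0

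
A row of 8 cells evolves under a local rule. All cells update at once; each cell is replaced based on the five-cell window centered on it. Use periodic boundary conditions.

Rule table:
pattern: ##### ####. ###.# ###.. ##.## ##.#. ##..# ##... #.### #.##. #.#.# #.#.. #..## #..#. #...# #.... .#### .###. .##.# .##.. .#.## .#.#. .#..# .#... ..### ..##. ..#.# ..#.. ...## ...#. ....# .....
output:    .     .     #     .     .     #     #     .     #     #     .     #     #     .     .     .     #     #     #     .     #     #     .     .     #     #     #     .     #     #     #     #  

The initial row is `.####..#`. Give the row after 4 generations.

.####..#

###..#.#
#..#.###
.#.####.
.####..#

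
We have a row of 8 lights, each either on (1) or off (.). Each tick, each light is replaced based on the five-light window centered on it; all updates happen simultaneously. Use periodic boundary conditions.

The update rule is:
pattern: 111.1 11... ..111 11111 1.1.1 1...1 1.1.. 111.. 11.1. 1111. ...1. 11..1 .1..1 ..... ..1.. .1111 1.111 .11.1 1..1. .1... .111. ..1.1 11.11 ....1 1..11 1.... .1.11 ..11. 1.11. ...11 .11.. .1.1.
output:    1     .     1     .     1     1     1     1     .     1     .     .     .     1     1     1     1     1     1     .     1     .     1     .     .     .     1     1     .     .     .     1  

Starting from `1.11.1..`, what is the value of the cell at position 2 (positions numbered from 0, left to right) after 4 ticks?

1

tick 1: .1.1.1.1
tick 2: 11111111
tick 3: ........
tick 4: 11111111
position 2 holds 1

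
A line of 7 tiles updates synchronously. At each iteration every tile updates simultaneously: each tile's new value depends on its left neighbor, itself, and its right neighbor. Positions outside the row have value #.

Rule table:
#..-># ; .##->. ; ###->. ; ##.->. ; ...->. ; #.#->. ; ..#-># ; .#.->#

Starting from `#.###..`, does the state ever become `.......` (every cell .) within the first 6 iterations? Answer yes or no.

no

.....##
#...#..
.#.####
.#.....
.##...#
...#.#.
iteration 6 is ...#.#., still not uniform .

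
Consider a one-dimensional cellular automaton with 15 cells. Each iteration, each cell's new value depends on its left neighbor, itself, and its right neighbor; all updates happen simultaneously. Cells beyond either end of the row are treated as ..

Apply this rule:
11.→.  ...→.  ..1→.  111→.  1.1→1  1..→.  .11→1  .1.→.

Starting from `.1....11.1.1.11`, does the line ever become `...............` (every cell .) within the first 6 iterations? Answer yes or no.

yes

......1.1.1.11.
.......1.1.11..
........1.11...
.........11....
.........1.....
...............
all cells are . at iteration 6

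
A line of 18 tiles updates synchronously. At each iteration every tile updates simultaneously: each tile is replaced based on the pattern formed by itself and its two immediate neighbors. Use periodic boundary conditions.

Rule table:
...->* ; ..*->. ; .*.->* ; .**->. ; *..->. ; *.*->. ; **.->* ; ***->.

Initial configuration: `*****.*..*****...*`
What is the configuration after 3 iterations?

....*.*......*.*..
***.*.*.****.*.*.*
..*.*.*....*.*.*..

..*.*.*....*.*.*..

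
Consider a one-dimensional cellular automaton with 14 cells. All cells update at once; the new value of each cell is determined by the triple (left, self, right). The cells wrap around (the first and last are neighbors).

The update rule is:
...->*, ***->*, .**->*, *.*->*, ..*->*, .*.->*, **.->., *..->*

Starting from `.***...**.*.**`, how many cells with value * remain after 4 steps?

step 1: ***.****.****.
step 2: **.****.****.*
step 3: *.****.****.**
step 4: .****.****.***
count of *: 11

11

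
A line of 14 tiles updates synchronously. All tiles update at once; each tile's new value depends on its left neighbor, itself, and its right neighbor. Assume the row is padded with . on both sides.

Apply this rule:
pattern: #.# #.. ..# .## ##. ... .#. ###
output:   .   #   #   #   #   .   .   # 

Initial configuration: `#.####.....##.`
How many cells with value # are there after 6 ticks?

..#####...####
.#######.#####
########.#####
########.#####  (fixed point — unchanged through tick 6)
count of #: 13

13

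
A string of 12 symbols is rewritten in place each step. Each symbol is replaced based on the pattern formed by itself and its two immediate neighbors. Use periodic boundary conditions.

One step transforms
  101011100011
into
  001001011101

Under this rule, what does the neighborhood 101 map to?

0

At position 1 the neighborhood is 101; the next row has 0 there.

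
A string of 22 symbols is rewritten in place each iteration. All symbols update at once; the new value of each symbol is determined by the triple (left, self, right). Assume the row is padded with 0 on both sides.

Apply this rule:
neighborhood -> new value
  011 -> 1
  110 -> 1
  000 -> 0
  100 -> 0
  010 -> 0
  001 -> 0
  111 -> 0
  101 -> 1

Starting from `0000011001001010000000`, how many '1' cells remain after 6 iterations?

0000011000000100000000
0000011000000000000000
0000011000000000000000  (fixed point — unchanged through iteration 6)
count of 1: 2

2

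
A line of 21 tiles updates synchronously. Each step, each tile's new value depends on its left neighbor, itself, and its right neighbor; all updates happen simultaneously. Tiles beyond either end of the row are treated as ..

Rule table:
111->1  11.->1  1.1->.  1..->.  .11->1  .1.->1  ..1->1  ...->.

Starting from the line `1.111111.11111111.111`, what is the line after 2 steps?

1.111111.11111111.111  (fixed point — unchanged through step 2)

1.111111.11111111.111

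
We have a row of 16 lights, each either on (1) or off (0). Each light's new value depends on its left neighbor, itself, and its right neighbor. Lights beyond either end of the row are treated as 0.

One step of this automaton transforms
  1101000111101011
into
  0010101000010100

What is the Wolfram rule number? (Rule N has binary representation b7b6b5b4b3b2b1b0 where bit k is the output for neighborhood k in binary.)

50

position 8: 111 → 0  (bit 7 = 0)
position 1: 110 → 0  (bit 6 = 0)
position 2: 101 → 1  (bit 5 = 1)
position 4: 100 → 1  (bit 4 = 1)
position 0: 011 → 0  (bit 3 = 0)
position 3: 010 → 0  (bit 2 = 0)
position 6: 001 → 1  (bit 1 = 1)
position 5: 000 → 0  (bit 0 = 0)
bits b7..b0 = 00110010 = 50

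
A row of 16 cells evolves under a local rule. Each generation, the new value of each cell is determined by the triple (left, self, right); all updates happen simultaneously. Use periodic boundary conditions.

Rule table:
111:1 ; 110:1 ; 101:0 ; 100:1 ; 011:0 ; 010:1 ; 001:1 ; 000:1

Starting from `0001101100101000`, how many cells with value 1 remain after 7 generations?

11

generation 1: 1110100111101111
generation 2: 1110111011100111
generation 3: 1110011001111011
generation 4: 1111101110111001
generation 5: 1111100110011110
generation 6: 0111111011101110
generation 7: 1011111001100111
count of 1: 11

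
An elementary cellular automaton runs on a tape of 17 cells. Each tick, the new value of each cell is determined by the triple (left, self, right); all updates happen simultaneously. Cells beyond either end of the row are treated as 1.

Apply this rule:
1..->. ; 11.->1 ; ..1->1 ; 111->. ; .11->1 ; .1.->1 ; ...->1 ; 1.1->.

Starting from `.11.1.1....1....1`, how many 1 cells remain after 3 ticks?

10

.11.1.1.1111.1111
.11.1.1.1..1.1...
.11.1.1.1.11.1.11
count of 1: 10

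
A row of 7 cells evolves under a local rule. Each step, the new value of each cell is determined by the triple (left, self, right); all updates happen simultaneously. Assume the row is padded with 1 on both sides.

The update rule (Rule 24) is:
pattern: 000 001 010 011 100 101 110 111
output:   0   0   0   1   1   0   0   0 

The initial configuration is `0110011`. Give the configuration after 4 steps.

0100000

0101010
0000000
1000000
0100000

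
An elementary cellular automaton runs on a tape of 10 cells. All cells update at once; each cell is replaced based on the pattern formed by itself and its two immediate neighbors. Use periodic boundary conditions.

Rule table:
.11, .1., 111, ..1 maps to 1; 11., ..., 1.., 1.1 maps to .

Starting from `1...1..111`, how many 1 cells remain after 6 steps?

...11.1111
..11..111.
.11..111..
11..111...
1..111...1
..111...11
count of 1: 5

5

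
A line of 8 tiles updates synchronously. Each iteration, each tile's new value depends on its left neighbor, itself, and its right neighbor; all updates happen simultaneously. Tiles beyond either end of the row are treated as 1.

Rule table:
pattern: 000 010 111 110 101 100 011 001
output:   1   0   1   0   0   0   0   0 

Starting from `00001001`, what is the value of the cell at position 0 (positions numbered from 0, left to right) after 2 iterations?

0

01100000
00001110
position 0 holds 0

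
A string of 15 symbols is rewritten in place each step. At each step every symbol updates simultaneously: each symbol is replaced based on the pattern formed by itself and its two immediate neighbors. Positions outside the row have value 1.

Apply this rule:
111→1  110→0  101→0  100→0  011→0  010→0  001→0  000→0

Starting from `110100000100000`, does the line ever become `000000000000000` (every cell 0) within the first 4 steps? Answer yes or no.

yes

step 1: 100000000000000
step 2: 000000000000000
all cells are 0 at step 2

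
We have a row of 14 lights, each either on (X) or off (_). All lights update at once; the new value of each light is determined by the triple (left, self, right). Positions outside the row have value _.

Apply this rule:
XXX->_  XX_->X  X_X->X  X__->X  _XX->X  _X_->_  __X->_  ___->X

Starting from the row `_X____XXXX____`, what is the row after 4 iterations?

__XXX_X__XXXXX
X_X_XX_X_X___X
_X_XXXX_X_XX__
__XX__XX_XXXXX

__XX__XX_XXXXX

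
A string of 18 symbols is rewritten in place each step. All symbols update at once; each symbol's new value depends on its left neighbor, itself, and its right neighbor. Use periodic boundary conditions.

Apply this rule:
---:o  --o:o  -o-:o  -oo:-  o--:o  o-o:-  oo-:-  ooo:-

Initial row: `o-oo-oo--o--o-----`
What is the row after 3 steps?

o------ooooooooooo

o------ooooooooooo
-oooooo-----------
o------ooooooooooo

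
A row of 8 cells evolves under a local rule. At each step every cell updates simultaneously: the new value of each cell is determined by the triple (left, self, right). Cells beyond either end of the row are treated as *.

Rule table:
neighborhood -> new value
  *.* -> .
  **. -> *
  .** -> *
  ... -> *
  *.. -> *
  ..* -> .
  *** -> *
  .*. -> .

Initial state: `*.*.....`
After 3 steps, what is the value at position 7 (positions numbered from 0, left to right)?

.

step 1: *..****.
step 2: **.****.
step 3: **.****.
position 7 holds .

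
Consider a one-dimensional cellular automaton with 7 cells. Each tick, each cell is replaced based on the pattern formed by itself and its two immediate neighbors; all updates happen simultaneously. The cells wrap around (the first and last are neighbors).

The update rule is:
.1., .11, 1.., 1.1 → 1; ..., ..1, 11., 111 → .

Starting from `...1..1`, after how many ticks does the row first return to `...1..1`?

7

1..11.1
.1.1.11
111111.
1.....1
.1....1
111...1
...1..1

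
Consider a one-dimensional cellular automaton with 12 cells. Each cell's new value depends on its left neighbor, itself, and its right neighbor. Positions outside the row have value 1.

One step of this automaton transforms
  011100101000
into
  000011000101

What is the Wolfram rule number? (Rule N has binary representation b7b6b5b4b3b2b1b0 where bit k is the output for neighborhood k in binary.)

18

position 2: 111 → 0  (bit 7 = 0)
position 3: 110 → 0  (bit 6 = 0)
position 0: 101 → 0  (bit 5 = 0)
position 4: 100 → 1  (bit 4 = 1)
position 1: 011 → 0  (bit 3 = 0)
position 6: 010 → 0  (bit 2 = 0)
position 5: 001 → 1  (bit 1 = 1)
position 10: 000 → 0  (bit 0 = 0)
bits b7..b0 = 00010010 = 18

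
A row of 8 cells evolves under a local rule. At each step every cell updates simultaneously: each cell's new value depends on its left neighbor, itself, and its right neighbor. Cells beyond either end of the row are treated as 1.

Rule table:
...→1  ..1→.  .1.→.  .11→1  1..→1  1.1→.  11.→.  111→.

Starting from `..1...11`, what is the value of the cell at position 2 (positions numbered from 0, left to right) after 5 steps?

.

step 1: 1..11.1.
step 2: .1.1....
step 3: ....111.
step 4: 111.1...
step 5: .....11.
position 2 holds .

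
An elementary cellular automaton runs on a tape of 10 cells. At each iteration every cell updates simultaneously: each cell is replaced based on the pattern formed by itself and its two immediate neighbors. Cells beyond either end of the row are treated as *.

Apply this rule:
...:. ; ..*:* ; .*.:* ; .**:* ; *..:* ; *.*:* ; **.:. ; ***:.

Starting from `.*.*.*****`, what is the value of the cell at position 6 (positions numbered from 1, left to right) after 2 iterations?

.

******....
......*..*
position 6 holds .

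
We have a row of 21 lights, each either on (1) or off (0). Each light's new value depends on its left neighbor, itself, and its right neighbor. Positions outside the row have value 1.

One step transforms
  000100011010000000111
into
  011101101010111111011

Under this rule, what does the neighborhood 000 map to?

At position 1 the neighborhood is 000; the next row has 1 there.

1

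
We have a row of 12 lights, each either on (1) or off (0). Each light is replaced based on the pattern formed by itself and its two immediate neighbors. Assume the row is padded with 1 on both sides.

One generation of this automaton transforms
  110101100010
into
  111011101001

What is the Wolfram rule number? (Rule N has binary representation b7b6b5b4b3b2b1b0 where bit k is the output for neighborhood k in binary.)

233

position 0: 111 → 1  (bit 7 = 1)
position 1: 110 → 1  (bit 6 = 1)
position 2: 101 → 1  (bit 5 = 1)
position 7: 100 → 0  (bit 4 = 0)
position 5: 011 → 1  (bit 3 = 1)
position 3: 010 → 0  (bit 2 = 0)
position 9: 001 → 0  (bit 1 = 0)
position 8: 000 → 1  (bit 0 = 1)
bits b7..b0 = 11101001 = 233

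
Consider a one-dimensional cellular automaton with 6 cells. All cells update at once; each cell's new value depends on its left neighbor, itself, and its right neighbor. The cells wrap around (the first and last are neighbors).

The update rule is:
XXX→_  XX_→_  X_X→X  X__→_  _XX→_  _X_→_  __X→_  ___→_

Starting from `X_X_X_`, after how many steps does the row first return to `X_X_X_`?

_X_X_X
X_X_X_

2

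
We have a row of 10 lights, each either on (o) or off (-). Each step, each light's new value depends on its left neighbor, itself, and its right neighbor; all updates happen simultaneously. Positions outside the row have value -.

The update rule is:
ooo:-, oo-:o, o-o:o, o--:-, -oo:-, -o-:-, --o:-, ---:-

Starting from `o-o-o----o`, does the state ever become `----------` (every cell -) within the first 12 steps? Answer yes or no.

-o-o------
--o-------
----------
all cells are - at step 3

yes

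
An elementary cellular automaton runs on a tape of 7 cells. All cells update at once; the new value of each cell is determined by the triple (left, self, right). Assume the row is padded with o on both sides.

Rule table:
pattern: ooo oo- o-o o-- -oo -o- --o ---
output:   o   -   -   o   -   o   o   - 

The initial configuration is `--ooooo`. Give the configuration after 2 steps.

o---ooo

step 1: oo-oooo
step 2: o---ooo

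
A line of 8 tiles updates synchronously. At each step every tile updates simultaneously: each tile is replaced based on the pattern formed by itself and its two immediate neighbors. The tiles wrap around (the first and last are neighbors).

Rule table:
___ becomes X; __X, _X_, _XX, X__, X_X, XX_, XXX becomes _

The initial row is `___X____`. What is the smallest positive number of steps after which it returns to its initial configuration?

step 1: XX___XXX
step 2: ___X____

2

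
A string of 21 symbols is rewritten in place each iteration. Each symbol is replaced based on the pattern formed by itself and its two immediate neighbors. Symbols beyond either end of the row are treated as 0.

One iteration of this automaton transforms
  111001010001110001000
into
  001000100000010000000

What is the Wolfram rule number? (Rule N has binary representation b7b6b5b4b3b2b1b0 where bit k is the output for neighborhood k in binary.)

position 1: 111 → 0  (bit 7 = 0)
position 2: 110 → 1  (bit 6 = 1)
position 6: 101 → 1  (bit 5 = 1)
position 3: 100 → 0  (bit 4 = 0)
position 0: 011 → 0  (bit 3 = 0)
position 5: 010 → 0  (bit 2 = 0)
position 4: 001 → 0  (bit 1 = 0)
position 9: 000 → 0  (bit 0 = 0)
bits b7..b0 = 01100000 = 96

96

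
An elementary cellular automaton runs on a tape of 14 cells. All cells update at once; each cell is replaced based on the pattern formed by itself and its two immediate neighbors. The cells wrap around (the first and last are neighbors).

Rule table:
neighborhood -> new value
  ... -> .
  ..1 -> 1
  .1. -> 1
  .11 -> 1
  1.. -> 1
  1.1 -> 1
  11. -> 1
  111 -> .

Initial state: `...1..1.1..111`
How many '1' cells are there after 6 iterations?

iteration 1: 1.1111111111.1
iteration 2: 111........111
iteration 3: ..11......11..
iteration 4: .1111....1111.
iteration 5: 11..11..11..11
iteration 6: .111111111111.
count of 1: 12

12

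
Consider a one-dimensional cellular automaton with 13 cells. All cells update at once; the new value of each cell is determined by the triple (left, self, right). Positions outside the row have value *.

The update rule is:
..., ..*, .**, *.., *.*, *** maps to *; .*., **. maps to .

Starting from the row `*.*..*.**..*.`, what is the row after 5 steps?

*.**.**.*****

.*.**.**.**.*
*.**.**.**.**
.**.**.**.***
**.**.**.****
*.**.**.*****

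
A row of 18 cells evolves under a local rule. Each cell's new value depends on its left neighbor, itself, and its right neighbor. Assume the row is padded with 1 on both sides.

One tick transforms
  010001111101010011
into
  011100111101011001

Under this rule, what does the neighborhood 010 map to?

At position 1 the neighborhood is 010; the next row has 1 there.

1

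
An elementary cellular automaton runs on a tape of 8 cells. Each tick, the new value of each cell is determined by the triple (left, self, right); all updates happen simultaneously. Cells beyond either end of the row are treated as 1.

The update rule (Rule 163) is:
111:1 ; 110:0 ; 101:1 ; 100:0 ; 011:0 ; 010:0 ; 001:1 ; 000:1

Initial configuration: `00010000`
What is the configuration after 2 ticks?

10001011

tick 1: 01100111
tick 2: 10001011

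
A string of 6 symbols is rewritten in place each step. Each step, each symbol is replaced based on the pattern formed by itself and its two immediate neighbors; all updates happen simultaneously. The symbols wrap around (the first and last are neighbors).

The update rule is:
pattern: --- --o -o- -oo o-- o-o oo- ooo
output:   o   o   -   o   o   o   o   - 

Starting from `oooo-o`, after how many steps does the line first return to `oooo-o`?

2

---ooo
oooo-o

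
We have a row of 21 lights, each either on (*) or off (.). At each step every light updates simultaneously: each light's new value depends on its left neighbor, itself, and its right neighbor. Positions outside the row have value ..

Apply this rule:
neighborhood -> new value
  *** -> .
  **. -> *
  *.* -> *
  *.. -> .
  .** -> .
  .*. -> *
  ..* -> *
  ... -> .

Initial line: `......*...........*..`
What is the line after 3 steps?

...****........****..

step 1: .....**..........**..
step 2: ....*.*.........*.*..
step 3: ...****........****..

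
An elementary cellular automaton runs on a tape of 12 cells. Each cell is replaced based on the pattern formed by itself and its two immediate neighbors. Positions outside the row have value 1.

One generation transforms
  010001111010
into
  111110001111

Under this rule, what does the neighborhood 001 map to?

1

At position 4 the neighborhood is 001; the next row has 1 there.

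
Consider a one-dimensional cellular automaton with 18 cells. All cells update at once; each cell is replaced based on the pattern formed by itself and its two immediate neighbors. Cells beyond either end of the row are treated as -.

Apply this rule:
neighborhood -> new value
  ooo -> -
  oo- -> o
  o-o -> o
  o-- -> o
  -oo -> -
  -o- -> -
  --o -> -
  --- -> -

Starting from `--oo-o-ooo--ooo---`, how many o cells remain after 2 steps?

step 1: ---oo-o--oo---oo--
step 2: ----oo-o--oo---oo-
count of o: 7

7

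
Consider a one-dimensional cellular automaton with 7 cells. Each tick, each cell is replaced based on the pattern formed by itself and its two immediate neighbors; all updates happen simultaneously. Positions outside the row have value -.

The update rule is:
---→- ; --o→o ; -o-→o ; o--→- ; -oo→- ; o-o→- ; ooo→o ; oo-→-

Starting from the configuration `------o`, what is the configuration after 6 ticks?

-----oo
----o--
---oo--
--o----
-oo----
o------

o------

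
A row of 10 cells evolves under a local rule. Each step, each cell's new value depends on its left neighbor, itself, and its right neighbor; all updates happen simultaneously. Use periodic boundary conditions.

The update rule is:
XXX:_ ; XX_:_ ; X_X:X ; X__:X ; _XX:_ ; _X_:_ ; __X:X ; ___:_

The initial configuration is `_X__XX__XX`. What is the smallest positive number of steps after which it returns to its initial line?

2

X_XX__XX__
_X__XX__XX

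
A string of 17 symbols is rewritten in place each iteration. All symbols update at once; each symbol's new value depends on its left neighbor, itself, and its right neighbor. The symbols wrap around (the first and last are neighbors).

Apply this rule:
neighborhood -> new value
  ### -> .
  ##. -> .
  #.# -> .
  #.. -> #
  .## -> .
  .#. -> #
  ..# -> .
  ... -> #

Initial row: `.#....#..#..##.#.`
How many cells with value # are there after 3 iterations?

.####.##.##....##
...........###...
##########....###
count of #: 13

13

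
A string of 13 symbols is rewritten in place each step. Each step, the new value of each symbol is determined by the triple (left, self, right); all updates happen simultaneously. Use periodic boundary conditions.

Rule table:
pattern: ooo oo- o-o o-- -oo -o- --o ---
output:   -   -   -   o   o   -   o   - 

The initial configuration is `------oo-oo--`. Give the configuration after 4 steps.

-ooo-oo------

-----oo--o-o-
----oo-oo---o
o--oo--o-o-o-
-ooo-oo------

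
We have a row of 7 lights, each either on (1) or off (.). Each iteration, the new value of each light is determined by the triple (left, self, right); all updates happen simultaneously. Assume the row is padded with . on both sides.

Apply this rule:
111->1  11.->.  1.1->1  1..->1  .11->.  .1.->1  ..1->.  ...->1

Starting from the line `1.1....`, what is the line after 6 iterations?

1111111
.11111.
..111.1
1..1.11
11.11..
..1..11

..1..11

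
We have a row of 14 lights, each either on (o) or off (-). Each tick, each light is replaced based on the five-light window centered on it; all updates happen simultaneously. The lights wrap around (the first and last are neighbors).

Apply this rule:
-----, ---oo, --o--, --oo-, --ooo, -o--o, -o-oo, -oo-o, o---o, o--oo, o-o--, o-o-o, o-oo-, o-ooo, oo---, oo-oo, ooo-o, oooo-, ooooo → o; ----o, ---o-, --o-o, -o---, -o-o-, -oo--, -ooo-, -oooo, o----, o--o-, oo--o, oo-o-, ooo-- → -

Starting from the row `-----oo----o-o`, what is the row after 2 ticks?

o--ooo-o--o--o

--o-oo-o-----o
o--ooo-o--o--o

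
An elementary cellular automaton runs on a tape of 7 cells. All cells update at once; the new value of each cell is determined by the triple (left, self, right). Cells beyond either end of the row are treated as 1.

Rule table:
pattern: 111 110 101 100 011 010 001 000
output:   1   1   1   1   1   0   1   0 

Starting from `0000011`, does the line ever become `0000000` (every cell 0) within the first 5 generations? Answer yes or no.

generation 1: 1000111
generation 2: 1101111
generation 3: 1111111
generation 4: 1111111  (fixed point — unchanged through generation 5)
generation 5 is 1111111, still not uniform 0

no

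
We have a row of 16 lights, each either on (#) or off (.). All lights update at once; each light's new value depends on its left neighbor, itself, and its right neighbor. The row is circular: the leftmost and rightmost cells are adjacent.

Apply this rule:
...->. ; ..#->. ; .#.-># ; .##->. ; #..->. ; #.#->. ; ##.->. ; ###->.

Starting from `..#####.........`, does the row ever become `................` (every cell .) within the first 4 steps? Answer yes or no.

yes

step 1: ................
all cells are . at step 1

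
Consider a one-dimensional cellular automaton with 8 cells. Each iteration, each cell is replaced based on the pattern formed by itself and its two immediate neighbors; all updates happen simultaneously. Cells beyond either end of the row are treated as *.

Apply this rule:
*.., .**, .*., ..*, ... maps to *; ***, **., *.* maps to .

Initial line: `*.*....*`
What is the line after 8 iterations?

******..

iteration 1: ..******
iteration 2: ***.....
iteration 3: ...*****
iteration 4: ****....
iteration 5: ....****
iteration 6: *****...
iteration 7: .....***
iteration 8: ******..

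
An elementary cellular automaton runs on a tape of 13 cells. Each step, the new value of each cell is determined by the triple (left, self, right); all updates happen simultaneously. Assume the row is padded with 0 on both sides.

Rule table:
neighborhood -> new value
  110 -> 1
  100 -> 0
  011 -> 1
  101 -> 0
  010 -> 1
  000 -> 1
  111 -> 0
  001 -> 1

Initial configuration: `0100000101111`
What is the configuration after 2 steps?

1101000101011

1101111101001
1101000101011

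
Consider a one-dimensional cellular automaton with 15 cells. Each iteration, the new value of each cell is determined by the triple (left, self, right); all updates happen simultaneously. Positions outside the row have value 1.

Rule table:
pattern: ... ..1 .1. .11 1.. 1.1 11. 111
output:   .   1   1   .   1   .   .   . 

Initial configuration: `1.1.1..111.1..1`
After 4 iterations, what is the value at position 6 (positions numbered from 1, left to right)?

1

iteration 1: ..1.111....111.
iteration 2: 111....1..1....
iteration 3: ...1..111111..1
iteration 4: 1.1111......11.
position 6 holds 1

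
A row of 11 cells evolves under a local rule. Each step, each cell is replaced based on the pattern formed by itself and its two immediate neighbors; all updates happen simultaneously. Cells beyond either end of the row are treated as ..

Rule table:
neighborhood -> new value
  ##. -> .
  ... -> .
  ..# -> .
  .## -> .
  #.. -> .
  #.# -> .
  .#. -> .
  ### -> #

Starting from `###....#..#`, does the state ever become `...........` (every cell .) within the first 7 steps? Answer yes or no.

.#.........
...........
all cells are . at step 2

yes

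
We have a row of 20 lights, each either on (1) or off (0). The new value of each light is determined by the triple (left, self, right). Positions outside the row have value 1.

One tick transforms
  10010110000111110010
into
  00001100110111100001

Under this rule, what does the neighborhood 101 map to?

At position 4 the neighborhood is 101; the next row has 1 there.

1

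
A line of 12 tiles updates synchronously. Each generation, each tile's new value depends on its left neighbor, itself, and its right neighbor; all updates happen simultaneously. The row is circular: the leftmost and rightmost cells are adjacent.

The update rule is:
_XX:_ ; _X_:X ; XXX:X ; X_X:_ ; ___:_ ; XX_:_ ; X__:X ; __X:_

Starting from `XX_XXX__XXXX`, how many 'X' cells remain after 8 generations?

X___X_X__XXX
_X__X_XX__XX
_XX_X___X___
____XX__XX__
______X___X_
______XX__XX
X_______X___
XX______XX__
count of X: 4

4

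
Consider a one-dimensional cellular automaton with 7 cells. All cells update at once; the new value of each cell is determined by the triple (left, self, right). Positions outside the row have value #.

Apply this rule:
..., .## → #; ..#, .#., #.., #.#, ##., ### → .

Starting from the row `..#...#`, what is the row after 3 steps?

....#.#
.##...#
.#..#.#

.#..#.#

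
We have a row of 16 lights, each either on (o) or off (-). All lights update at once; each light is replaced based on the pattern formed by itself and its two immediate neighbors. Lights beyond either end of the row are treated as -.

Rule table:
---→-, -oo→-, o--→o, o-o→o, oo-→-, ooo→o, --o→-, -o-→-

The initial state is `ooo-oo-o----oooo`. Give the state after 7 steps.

-------o-o--o-o-

-o-o--o-o----oo-
--o-o--o-o-----o
---o-o--o-o-----
----o-o--o-o----
-----o-o--o-o---
------o-o--o-o--
-------o-o--o-o-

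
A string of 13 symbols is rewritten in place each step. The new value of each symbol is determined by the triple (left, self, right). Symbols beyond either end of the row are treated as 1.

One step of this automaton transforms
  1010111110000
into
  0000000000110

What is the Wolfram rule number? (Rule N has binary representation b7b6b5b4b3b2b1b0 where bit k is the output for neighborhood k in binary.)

1

position 5: 111 → 0  (bit 7 = 0)
position 0: 110 → 0  (bit 6 = 0)
position 1: 101 → 0  (bit 5 = 0)
position 9: 100 → 0  (bit 4 = 0)
position 4: 011 → 0  (bit 3 = 0)
position 2: 010 → 0  (bit 2 = 0)
position 12: 001 → 0  (bit 1 = 0)
position 10: 000 → 1  (bit 0 = 1)
bits b7..b0 = 00000001 = 1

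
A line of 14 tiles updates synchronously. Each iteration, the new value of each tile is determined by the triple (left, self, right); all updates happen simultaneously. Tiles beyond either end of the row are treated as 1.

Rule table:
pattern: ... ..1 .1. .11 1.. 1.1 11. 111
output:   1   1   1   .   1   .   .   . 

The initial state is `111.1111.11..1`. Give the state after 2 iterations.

...........11.
11111111111...

11111111111...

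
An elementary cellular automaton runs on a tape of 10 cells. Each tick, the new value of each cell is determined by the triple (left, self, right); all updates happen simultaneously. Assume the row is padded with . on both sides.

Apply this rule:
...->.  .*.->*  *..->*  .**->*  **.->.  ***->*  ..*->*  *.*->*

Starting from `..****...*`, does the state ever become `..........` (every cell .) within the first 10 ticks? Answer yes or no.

.****.*.**
****.****.
***.****.*
**.****.**
*.****.**.
*****.**.*
****.**.**
***.**.**.
**.**.**.*
*.**.**.**
tick 10 is *.**.**.**, still not uniform .

no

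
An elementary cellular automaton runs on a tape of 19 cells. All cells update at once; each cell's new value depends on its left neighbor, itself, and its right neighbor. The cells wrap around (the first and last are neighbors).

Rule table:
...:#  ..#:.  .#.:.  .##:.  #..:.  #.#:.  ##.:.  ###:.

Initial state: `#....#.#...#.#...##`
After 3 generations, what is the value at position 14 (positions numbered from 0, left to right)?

.

..##.....#.....#...
#....###...###...##
..##.....#.....#...
position 14 holds .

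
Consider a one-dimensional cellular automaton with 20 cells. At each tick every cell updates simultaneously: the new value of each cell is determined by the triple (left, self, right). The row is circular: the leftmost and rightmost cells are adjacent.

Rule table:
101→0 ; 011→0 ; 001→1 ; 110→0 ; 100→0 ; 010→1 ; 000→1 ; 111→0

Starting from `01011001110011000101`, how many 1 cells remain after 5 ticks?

5

tick 1: 01000010000100011101
tick 2: 01011110111101100001
tick 3: 01000000000000001111
tick 4: 01011111111111110000
tick 5: 11000000000000000111
count of 1: 5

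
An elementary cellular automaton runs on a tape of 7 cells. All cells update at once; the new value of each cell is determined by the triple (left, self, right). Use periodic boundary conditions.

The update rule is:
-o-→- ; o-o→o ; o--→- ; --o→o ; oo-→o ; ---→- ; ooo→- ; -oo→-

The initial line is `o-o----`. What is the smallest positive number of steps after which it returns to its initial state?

-o----o
o----o-
----o-o
---o-o-
--o-o--
-o-o---
o-o----

7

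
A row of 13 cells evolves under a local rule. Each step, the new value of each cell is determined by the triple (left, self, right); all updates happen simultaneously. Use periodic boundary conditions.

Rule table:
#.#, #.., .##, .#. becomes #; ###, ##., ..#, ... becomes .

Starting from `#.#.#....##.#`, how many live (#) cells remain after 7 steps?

8

.#####...#.##
##....#..###.
#.#...##.#..#
.###..#.###.#
##..#.###..##
..#.###..#.#.
..###..#.####
count of #: 8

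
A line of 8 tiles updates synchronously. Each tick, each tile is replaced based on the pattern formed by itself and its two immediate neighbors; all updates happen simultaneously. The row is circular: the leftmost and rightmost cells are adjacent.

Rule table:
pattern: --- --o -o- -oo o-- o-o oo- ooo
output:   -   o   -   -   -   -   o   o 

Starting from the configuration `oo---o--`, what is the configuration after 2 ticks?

-o--o--o
---o--o-

---o--o-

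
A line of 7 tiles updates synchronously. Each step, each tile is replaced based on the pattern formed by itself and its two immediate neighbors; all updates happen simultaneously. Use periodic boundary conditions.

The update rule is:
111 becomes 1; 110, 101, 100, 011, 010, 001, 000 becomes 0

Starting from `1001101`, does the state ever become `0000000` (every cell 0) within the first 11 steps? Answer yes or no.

step 1: 0000000
all cells are 0 at step 1

yes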